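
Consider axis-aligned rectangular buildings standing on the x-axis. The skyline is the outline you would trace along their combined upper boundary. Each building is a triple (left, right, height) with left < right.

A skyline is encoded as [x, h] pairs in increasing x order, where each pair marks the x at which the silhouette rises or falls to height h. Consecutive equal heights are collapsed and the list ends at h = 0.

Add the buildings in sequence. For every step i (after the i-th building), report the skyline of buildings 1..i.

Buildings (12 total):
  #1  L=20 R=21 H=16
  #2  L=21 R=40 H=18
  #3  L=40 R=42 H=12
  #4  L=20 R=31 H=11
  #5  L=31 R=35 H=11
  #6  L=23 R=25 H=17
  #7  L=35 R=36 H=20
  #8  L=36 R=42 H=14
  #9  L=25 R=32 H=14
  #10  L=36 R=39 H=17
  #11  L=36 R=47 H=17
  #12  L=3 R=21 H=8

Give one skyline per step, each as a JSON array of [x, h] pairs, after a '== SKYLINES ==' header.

== SKYLINES ==
[[20,16],[21,0]]
[[20,16],[21,18],[40,0]]
[[20,16],[21,18],[40,12],[42,0]]
[[20,16],[21,18],[40,12],[42,0]]
[[20,16],[21,18],[40,12],[42,0]]
[[20,16],[21,18],[40,12],[42,0]]
[[20,16],[21,18],[35,20],[36,18],[40,12],[42,0]]
[[20,16],[21,18],[35,20],[36,18],[40,14],[42,0]]
[[20,16],[21,18],[35,20],[36,18],[40,14],[42,0]]
[[20,16],[21,18],[35,20],[36,18],[40,14],[42,0]]
[[20,16],[21,18],[35,20],[36,18],[40,17],[47,0]]
[[3,8],[20,16],[21,18],[35,20],[36,18],[40,17],[47,0]]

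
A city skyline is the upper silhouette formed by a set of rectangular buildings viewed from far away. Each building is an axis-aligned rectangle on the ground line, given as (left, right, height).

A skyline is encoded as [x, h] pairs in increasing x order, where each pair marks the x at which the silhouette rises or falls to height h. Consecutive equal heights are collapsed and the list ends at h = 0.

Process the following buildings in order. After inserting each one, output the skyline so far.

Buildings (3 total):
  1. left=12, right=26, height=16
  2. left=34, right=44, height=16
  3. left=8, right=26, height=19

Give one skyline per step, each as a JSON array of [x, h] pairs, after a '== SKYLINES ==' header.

== SKYLINES ==
[[12,16],[26,0]]
[[12,16],[26,0],[34,16],[44,0]]
[[8,19],[26,0],[34,16],[44,0]]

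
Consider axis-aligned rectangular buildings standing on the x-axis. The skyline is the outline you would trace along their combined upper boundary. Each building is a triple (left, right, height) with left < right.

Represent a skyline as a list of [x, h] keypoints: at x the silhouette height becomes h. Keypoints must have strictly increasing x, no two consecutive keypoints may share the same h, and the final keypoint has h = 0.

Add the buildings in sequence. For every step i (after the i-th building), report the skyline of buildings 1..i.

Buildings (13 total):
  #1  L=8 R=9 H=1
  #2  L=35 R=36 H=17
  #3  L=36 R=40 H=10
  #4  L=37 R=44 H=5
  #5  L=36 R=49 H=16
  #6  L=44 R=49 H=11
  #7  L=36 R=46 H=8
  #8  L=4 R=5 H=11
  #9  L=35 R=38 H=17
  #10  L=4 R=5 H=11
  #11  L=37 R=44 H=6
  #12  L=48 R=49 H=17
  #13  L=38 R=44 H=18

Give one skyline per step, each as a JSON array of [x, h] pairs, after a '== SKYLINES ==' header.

== SKYLINES ==
[[8,1],[9,0]]
[[8,1],[9,0],[35,17],[36,0]]
[[8,1],[9,0],[35,17],[36,10],[40,0]]
[[8,1],[9,0],[35,17],[36,10],[40,5],[44,0]]
[[8,1],[9,0],[35,17],[36,16],[49,0]]
[[8,1],[9,0],[35,17],[36,16],[49,0]]
[[8,1],[9,0],[35,17],[36,16],[49,0]]
[[4,11],[5,0],[8,1],[9,0],[35,17],[36,16],[49,0]]
[[4,11],[5,0],[8,1],[9,0],[35,17],[38,16],[49,0]]
[[4,11],[5,0],[8,1],[9,0],[35,17],[38,16],[49,0]]
[[4,11],[5,0],[8,1],[9,0],[35,17],[38,16],[49,0]]
[[4,11],[5,0],[8,1],[9,0],[35,17],[38,16],[48,17],[49,0]]
[[4,11],[5,0],[8,1],[9,0],[35,17],[38,18],[44,16],[48,17],[49,0]]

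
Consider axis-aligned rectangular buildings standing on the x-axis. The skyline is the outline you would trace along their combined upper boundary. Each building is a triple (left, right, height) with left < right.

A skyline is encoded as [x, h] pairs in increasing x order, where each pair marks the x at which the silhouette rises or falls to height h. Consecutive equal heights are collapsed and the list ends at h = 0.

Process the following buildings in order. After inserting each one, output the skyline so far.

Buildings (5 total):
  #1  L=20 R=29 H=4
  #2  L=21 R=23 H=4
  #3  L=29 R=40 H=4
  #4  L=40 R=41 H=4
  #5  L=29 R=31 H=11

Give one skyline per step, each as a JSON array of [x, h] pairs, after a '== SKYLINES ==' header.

== SKYLINES ==
[[20,4],[29,0]]
[[20,4],[29,0]]
[[20,4],[40,0]]
[[20,4],[41,0]]
[[20,4],[29,11],[31,4],[41,0]]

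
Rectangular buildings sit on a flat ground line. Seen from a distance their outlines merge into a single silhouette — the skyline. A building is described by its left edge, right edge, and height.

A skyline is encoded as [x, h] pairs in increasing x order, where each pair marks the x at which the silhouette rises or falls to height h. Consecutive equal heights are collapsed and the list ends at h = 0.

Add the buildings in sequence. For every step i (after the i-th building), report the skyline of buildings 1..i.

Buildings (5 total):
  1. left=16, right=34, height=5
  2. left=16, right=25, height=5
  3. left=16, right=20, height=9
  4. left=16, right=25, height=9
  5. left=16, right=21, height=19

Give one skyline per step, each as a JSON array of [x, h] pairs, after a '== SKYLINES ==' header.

== SKYLINES ==
[[16,5],[34,0]]
[[16,5],[34,0]]
[[16,9],[20,5],[34,0]]
[[16,9],[25,5],[34,0]]
[[16,19],[21,9],[25,5],[34,0]]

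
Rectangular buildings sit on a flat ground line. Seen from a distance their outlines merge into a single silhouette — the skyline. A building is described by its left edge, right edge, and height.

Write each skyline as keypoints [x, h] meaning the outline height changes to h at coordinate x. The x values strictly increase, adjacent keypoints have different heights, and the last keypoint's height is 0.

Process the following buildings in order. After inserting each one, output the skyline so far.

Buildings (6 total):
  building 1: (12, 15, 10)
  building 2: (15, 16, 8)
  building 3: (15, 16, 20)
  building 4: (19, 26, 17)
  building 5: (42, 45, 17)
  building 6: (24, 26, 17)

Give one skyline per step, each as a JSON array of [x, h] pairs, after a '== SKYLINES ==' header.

== SKYLINES ==
[[12,10],[15,0]]
[[12,10],[15,8],[16,0]]
[[12,10],[15,20],[16,0]]
[[12,10],[15,20],[16,0],[19,17],[26,0]]
[[12,10],[15,20],[16,0],[19,17],[26,0],[42,17],[45,0]]
[[12,10],[15,20],[16,0],[19,17],[26,0],[42,17],[45,0]]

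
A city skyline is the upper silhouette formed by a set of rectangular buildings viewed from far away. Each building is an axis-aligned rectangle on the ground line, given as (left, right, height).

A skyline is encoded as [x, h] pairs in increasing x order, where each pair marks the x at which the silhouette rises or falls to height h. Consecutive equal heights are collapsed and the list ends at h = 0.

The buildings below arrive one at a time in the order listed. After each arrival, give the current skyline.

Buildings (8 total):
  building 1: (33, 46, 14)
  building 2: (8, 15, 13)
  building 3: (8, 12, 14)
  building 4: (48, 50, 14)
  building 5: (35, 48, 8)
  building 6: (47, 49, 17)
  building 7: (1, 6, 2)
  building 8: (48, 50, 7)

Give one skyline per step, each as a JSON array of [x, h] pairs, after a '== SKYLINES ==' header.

== SKYLINES ==
[[33,14],[46,0]]
[[8,13],[15,0],[33,14],[46,0]]
[[8,14],[12,13],[15,0],[33,14],[46,0]]
[[8,14],[12,13],[15,0],[33,14],[46,0],[48,14],[50,0]]
[[8,14],[12,13],[15,0],[33,14],[46,8],[48,14],[50,0]]
[[8,14],[12,13],[15,0],[33,14],[46,8],[47,17],[49,14],[50,0]]
[[1,2],[6,0],[8,14],[12,13],[15,0],[33,14],[46,8],[47,17],[49,14],[50,0]]
[[1,2],[6,0],[8,14],[12,13],[15,0],[33,14],[46,8],[47,17],[49,14],[50,0]]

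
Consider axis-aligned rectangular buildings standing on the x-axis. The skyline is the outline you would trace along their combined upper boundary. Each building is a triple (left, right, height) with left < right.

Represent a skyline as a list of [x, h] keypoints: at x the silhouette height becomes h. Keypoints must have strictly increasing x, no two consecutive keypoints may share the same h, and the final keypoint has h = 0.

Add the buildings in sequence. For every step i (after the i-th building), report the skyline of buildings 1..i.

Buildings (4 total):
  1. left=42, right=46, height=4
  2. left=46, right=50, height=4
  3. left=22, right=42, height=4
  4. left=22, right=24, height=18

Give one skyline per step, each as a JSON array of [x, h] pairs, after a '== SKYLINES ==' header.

== SKYLINES ==
[[42,4],[46,0]]
[[42,4],[50,0]]
[[22,4],[50,0]]
[[22,18],[24,4],[50,0]]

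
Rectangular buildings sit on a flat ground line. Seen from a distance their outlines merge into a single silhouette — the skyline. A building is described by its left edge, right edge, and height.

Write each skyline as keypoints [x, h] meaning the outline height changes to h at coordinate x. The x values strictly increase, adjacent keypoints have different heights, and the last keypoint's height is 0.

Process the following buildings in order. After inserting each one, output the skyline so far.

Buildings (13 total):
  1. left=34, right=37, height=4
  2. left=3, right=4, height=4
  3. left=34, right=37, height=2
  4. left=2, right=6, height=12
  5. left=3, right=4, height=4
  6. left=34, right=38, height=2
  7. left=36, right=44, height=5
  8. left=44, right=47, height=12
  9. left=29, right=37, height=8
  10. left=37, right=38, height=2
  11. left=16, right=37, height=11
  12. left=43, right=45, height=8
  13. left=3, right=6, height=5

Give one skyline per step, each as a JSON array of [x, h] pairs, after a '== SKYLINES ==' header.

== SKYLINES ==
[[34,4],[37,0]]
[[3,4],[4,0],[34,4],[37,0]]
[[3,4],[4,0],[34,4],[37,0]]
[[2,12],[6,0],[34,4],[37,0]]
[[2,12],[6,0],[34,4],[37,0]]
[[2,12],[6,0],[34,4],[37,2],[38,0]]
[[2,12],[6,0],[34,4],[36,5],[44,0]]
[[2,12],[6,0],[34,4],[36,5],[44,12],[47,0]]
[[2,12],[6,0],[29,8],[37,5],[44,12],[47,0]]
[[2,12],[6,0],[29,8],[37,5],[44,12],[47,0]]
[[2,12],[6,0],[16,11],[37,5],[44,12],[47,0]]
[[2,12],[6,0],[16,11],[37,5],[43,8],[44,12],[47,0]]
[[2,12],[6,0],[16,11],[37,5],[43,8],[44,12],[47,0]]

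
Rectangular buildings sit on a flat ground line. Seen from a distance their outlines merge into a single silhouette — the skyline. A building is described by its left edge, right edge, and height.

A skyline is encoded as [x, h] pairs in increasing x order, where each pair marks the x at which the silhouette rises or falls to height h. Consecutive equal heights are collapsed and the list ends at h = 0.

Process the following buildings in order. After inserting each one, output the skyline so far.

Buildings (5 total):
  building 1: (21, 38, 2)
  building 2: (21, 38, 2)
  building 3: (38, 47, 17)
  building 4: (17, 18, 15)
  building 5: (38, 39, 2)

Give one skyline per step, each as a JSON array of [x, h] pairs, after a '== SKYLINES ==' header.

== SKYLINES ==
[[21,2],[38,0]]
[[21,2],[38,0]]
[[21,2],[38,17],[47,0]]
[[17,15],[18,0],[21,2],[38,17],[47,0]]
[[17,15],[18,0],[21,2],[38,17],[47,0]]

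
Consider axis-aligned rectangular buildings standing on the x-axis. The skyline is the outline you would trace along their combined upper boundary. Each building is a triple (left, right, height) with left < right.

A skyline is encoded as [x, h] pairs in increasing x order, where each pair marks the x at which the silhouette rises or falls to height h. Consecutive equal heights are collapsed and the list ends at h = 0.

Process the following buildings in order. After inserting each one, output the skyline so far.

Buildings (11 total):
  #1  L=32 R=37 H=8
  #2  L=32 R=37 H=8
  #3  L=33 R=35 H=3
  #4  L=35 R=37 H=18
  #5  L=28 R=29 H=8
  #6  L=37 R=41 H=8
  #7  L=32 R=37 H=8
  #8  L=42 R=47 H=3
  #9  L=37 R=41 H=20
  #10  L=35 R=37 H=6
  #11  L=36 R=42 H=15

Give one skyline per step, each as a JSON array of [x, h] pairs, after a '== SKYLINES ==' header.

== SKYLINES ==
[[32,8],[37,0]]
[[32,8],[37,0]]
[[32,8],[37,0]]
[[32,8],[35,18],[37,0]]
[[28,8],[29,0],[32,8],[35,18],[37,0]]
[[28,8],[29,0],[32,8],[35,18],[37,8],[41,0]]
[[28,8],[29,0],[32,8],[35,18],[37,8],[41,0]]
[[28,8],[29,0],[32,8],[35,18],[37,8],[41,0],[42,3],[47,0]]
[[28,8],[29,0],[32,8],[35,18],[37,20],[41,0],[42,3],[47,0]]
[[28,8],[29,0],[32,8],[35,18],[37,20],[41,0],[42,3],[47,0]]
[[28,8],[29,0],[32,8],[35,18],[37,20],[41,15],[42,3],[47,0]]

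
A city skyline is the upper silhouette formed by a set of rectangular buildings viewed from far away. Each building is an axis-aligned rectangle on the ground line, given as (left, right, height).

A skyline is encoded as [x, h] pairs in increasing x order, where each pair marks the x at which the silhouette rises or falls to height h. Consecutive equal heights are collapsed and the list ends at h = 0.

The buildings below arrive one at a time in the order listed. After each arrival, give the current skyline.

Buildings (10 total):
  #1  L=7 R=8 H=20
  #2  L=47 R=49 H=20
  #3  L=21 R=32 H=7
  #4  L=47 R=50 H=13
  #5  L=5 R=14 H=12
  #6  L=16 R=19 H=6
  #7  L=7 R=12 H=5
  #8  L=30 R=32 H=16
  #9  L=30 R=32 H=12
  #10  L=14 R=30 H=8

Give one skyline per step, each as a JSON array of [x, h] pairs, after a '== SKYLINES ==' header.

== SKYLINES ==
[[7,20],[8,0]]
[[7,20],[8,0],[47,20],[49,0]]
[[7,20],[8,0],[21,7],[32,0],[47,20],[49,0]]
[[7,20],[8,0],[21,7],[32,0],[47,20],[49,13],[50,0]]
[[5,12],[7,20],[8,12],[14,0],[21,7],[32,0],[47,20],[49,13],[50,0]]
[[5,12],[7,20],[8,12],[14,0],[16,6],[19,0],[21,7],[32,0],[47,20],[49,13],[50,0]]
[[5,12],[7,20],[8,12],[14,0],[16,6],[19,0],[21,7],[32,0],[47,20],[49,13],[50,0]]
[[5,12],[7,20],[8,12],[14,0],[16,6],[19,0],[21,7],[30,16],[32,0],[47,20],[49,13],[50,0]]
[[5,12],[7,20],[8,12],[14,0],[16,6],[19,0],[21,7],[30,16],[32,0],[47,20],[49,13],[50,0]]
[[5,12],[7,20],[8,12],[14,8],[30,16],[32,0],[47,20],[49,13],[50,0]]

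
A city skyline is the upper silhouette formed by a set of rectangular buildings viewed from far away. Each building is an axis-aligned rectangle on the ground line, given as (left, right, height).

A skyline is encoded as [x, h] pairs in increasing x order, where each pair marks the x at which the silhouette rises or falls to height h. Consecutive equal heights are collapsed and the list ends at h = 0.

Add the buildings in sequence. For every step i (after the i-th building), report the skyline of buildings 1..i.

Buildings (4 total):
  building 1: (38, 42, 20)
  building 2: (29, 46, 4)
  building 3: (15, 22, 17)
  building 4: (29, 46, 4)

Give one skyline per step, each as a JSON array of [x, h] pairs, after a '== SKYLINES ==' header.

== SKYLINES ==
[[38,20],[42,0]]
[[29,4],[38,20],[42,4],[46,0]]
[[15,17],[22,0],[29,4],[38,20],[42,4],[46,0]]
[[15,17],[22,0],[29,4],[38,20],[42,4],[46,0]]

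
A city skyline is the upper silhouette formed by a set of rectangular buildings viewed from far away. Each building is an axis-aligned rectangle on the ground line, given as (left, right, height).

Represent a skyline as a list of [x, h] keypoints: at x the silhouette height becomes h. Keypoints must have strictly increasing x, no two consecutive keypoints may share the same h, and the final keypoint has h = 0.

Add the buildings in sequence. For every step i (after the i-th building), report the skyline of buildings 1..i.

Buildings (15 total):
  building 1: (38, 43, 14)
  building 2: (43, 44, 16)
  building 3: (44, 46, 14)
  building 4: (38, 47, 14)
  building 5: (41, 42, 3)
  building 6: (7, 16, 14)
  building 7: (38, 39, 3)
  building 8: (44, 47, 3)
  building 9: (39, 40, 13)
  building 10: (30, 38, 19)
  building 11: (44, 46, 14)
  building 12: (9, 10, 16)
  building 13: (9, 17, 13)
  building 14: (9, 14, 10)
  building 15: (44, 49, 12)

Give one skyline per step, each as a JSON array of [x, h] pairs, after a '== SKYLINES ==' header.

== SKYLINES ==
[[38,14],[43,0]]
[[38,14],[43,16],[44,0]]
[[38,14],[43,16],[44,14],[46,0]]
[[38,14],[43,16],[44,14],[47,0]]
[[38,14],[43,16],[44,14],[47,0]]
[[7,14],[16,0],[38,14],[43,16],[44,14],[47,0]]
[[7,14],[16,0],[38,14],[43,16],[44,14],[47,0]]
[[7,14],[16,0],[38,14],[43,16],[44,14],[47,0]]
[[7,14],[16,0],[38,14],[43,16],[44,14],[47,0]]
[[7,14],[16,0],[30,19],[38,14],[43,16],[44,14],[47,0]]
[[7,14],[16,0],[30,19],[38,14],[43,16],[44,14],[47,0]]
[[7,14],[9,16],[10,14],[16,0],[30,19],[38,14],[43,16],[44,14],[47,0]]
[[7,14],[9,16],[10,14],[16,13],[17,0],[30,19],[38,14],[43,16],[44,14],[47,0]]
[[7,14],[9,16],[10,14],[16,13],[17,0],[30,19],[38,14],[43,16],[44,14],[47,0]]
[[7,14],[9,16],[10,14],[16,13],[17,0],[30,19],[38,14],[43,16],[44,14],[47,12],[49,0]]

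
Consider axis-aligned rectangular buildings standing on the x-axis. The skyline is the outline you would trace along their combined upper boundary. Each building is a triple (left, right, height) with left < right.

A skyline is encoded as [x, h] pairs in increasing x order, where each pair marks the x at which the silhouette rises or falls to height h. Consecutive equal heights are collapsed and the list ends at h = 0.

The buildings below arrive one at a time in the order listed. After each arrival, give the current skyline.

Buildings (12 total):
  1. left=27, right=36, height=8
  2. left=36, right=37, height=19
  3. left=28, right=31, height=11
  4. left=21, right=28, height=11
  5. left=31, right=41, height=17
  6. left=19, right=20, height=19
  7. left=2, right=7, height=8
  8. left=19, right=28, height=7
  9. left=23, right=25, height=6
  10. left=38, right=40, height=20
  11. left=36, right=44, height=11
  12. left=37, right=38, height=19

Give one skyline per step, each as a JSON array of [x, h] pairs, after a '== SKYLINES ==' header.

== SKYLINES ==
[[27,8],[36,0]]
[[27,8],[36,19],[37,0]]
[[27,8],[28,11],[31,8],[36,19],[37,0]]
[[21,11],[31,8],[36,19],[37,0]]
[[21,11],[31,17],[36,19],[37,17],[41,0]]
[[19,19],[20,0],[21,11],[31,17],[36,19],[37,17],[41,0]]
[[2,8],[7,0],[19,19],[20,0],[21,11],[31,17],[36,19],[37,17],[41,0]]
[[2,8],[7,0],[19,19],[20,7],[21,11],[31,17],[36,19],[37,17],[41,0]]
[[2,8],[7,0],[19,19],[20,7],[21,11],[31,17],[36,19],[37,17],[41,0]]
[[2,8],[7,0],[19,19],[20,7],[21,11],[31,17],[36,19],[37,17],[38,20],[40,17],[41,0]]
[[2,8],[7,0],[19,19],[20,7],[21,11],[31,17],[36,19],[37,17],[38,20],[40,17],[41,11],[44,0]]
[[2,8],[7,0],[19,19],[20,7],[21,11],[31,17],[36,19],[38,20],[40,17],[41,11],[44,0]]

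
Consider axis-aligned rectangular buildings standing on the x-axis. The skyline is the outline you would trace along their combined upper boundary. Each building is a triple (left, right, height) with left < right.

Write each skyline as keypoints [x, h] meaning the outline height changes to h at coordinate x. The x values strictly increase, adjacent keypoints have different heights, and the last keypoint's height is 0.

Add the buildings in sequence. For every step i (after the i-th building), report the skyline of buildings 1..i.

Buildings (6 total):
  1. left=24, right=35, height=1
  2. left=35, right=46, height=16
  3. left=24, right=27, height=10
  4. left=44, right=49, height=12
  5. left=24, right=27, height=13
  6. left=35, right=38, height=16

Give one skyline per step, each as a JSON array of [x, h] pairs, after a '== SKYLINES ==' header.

== SKYLINES ==
[[24,1],[35,0]]
[[24,1],[35,16],[46,0]]
[[24,10],[27,1],[35,16],[46,0]]
[[24,10],[27,1],[35,16],[46,12],[49,0]]
[[24,13],[27,1],[35,16],[46,12],[49,0]]
[[24,13],[27,1],[35,16],[46,12],[49,0]]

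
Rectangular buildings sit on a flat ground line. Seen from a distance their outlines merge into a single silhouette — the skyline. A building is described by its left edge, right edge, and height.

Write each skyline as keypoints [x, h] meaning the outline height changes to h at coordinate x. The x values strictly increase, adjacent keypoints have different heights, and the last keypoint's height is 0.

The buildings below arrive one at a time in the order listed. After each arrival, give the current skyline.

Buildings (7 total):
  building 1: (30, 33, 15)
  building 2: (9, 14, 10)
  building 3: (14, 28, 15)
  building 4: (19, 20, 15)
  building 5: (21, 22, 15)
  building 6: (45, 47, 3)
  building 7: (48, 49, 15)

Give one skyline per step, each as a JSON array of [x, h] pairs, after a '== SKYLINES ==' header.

== SKYLINES ==
[[30,15],[33,0]]
[[9,10],[14,0],[30,15],[33,0]]
[[9,10],[14,15],[28,0],[30,15],[33,0]]
[[9,10],[14,15],[28,0],[30,15],[33,0]]
[[9,10],[14,15],[28,0],[30,15],[33,0]]
[[9,10],[14,15],[28,0],[30,15],[33,0],[45,3],[47,0]]
[[9,10],[14,15],[28,0],[30,15],[33,0],[45,3],[47,0],[48,15],[49,0]]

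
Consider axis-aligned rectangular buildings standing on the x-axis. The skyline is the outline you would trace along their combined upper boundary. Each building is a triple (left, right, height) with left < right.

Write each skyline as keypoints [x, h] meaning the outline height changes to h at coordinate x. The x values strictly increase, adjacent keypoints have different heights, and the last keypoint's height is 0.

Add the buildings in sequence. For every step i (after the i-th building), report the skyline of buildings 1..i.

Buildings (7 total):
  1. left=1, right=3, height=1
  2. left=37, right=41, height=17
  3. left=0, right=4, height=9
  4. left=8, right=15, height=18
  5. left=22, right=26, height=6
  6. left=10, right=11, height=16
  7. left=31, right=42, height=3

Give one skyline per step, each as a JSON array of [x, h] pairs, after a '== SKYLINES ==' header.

== SKYLINES ==
[[1,1],[3,0]]
[[1,1],[3,0],[37,17],[41,0]]
[[0,9],[4,0],[37,17],[41,0]]
[[0,9],[4,0],[8,18],[15,0],[37,17],[41,0]]
[[0,9],[4,0],[8,18],[15,0],[22,6],[26,0],[37,17],[41,0]]
[[0,9],[4,0],[8,18],[15,0],[22,6],[26,0],[37,17],[41,0]]
[[0,9],[4,0],[8,18],[15,0],[22,6],[26,0],[31,3],[37,17],[41,3],[42,0]]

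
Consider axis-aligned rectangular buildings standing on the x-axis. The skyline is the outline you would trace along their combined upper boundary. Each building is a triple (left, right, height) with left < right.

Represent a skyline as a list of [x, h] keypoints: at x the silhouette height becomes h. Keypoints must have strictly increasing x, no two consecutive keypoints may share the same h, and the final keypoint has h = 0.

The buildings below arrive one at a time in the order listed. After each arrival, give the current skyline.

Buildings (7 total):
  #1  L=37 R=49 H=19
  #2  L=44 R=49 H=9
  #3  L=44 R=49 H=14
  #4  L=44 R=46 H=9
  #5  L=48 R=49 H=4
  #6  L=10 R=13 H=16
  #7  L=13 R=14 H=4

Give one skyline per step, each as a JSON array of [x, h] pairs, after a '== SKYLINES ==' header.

== SKYLINES ==
[[37,19],[49,0]]
[[37,19],[49,0]]
[[37,19],[49,0]]
[[37,19],[49,0]]
[[37,19],[49,0]]
[[10,16],[13,0],[37,19],[49,0]]
[[10,16],[13,4],[14,0],[37,19],[49,0]]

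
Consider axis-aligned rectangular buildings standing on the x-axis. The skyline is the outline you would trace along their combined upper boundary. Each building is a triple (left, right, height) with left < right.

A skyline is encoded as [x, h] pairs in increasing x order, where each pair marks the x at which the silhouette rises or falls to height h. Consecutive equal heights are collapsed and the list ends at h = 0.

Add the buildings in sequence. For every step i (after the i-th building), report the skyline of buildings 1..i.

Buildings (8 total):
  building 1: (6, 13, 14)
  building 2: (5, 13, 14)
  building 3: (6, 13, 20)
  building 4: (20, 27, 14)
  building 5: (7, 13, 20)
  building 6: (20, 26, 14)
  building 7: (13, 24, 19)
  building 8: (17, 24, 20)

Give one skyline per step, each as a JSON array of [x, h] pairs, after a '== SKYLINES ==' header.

== SKYLINES ==
[[6,14],[13,0]]
[[5,14],[13,0]]
[[5,14],[6,20],[13,0]]
[[5,14],[6,20],[13,0],[20,14],[27,0]]
[[5,14],[6,20],[13,0],[20,14],[27,0]]
[[5,14],[6,20],[13,0],[20,14],[27,0]]
[[5,14],[6,20],[13,19],[24,14],[27,0]]
[[5,14],[6,20],[13,19],[17,20],[24,14],[27,0]]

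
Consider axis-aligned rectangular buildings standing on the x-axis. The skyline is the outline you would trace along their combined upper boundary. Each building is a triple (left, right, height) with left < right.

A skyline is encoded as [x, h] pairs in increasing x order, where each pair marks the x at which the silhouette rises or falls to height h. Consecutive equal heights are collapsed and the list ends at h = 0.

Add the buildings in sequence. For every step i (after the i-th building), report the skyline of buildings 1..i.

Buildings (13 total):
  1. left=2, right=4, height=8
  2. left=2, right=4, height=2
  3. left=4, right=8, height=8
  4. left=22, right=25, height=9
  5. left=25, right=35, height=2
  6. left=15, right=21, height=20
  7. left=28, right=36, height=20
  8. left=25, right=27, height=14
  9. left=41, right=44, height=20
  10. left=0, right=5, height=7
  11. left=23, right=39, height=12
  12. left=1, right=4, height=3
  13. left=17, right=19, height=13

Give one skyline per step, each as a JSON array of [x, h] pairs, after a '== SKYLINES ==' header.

== SKYLINES ==
[[2,8],[4,0]]
[[2,8],[4,0]]
[[2,8],[8,0]]
[[2,8],[8,0],[22,9],[25,0]]
[[2,8],[8,0],[22,9],[25,2],[35,0]]
[[2,8],[8,0],[15,20],[21,0],[22,9],[25,2],[35,0]]
[[2,8],[8,0],[15,20],[21,0],[22,9],[25,2],[28,20],[36,0]]
[[2,8],[8,0],[15,20],[21,0],[22,9],[25,14],[27,2],[28,20],[36,0]]
[[2,8],[8,0],[15,20],[21,0],[22,9],[25,14],[27,2],[28,20],[36,0],[41,20],[44,0]]
[[0,7],[2,8],[8,0],[15,20],[21,0],[22,9],[25,14],[27,2],[28,20],[36,0],[41,20],[44,0]]
[[0,7],[2,8],[8,0],[15,20],[21,0],[22,9],[23,12],[25,14],[27,12],[28,20],[36,12],[39,0],[41,20],[44,0]]
[[0,7],[2,8],[8,0],[15,20],[21,0],[22,9],[23,12],[25,14],[27,12],[28,20],[36,12],[39,0],[41,20],[44,0]]
[[0,7],[2,8],[8,0],[15,20],[21,0],[22,9],[23,12],[25,14],[27,12],[28,20],[36,12],[39,0],[41,20],[44,0]]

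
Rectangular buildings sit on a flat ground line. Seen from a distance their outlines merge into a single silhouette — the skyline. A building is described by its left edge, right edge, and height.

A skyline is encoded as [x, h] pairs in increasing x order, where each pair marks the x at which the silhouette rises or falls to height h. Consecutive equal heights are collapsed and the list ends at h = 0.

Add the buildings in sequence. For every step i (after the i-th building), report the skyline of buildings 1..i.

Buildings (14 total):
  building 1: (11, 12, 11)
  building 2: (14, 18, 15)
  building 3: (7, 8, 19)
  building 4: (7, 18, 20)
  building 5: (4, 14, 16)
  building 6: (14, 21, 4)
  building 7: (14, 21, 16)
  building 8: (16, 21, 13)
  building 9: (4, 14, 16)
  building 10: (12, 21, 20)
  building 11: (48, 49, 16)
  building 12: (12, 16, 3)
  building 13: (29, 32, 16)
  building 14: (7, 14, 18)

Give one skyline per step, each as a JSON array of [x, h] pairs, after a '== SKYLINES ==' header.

== SKYLINES ==
[[11,11],[12,0]]
[[11,11],[12,0],[14,15],[18,0]]
[[7,19],[8,0],[11,11],[12,0],[14,15],[18,0]]
[[7,20],[18,0]]
[[4,16],[7,20],[18,0]]
[[4,16],[7,20],[18,4],[21,0]]
[[4,16],[7,20],[18,16],[21,0]]
[[4,16],[7,20],[18,16],[21,0]]
[[4,16],[7,20],[18,16],[21,0]]
[[4,16],[7,20],[21,0]]
[[4,16],[7,20],[21,0],[48,16],[49,0]]
[[4,16],[7,20],[21,0],[48,16],[49,0]]
[[4,16],[7,20],[21,0],[29,16],[32,0],[48,16],[49,0]]
[[4,16],[7,20],[21,0],[29,16],[32,0],[48,16],[49,0]]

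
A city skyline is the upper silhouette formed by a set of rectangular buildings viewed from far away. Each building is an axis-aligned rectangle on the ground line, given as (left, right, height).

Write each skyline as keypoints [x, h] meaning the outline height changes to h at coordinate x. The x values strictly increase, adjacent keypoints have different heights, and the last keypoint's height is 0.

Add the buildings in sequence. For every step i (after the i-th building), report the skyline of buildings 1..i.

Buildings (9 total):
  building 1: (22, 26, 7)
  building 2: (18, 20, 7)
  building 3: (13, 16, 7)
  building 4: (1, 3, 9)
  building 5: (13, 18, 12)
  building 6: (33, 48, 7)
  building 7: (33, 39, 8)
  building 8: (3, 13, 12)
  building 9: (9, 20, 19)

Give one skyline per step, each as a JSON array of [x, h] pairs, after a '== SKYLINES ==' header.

== SKYLINES ==
[[22,7],[26,0]]
[[18,7],[20,0],[22,7],[26,0]]
[[13,7],[16,0],[18,7],[20,0],[22,7],[26,0]]
[[1,9],[3,0],[13,7],[16,0],[18,7],[20,0],[22,7],[26,0]]
[[1,9],[3,0],[13,12],[18,7],[20,0],[22,7],[26,0]]
[[1,9],[3,0],[13,12],[18,7],[20,0],[22,7],[26,0],[33,7],[48,0]]
[[1,9],[3,0],[13,12],[18,7],[20,0],[22,7],[26,0],[33,8],[39,7],[48,0]]
[[1,9],[3,12],[18,7],[20,0],[22,7],[26,0],[33,8],[39,7],[48,0]]
[[1,9],[3,12],[9,19],[20,0],[22,7],[26,0],[33,8],[39,7],[48,0]]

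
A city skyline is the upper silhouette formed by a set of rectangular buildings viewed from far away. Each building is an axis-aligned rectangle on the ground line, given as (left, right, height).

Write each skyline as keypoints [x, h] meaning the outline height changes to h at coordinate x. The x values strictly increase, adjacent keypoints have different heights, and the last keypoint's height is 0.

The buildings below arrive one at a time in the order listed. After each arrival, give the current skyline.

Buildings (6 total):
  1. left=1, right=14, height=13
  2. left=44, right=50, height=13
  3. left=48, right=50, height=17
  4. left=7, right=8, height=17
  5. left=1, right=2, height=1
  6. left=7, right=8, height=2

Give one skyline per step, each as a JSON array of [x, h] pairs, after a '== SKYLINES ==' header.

== SKYLINES ==
[[1,13],[14,0]]
[[1,13],[14,0],[44,13],[50,0]]
[[1,13],[14,0],[44,13],[48,17],[50,0]]
[[1,13],[7,17],[8,13],[14,0],[44,13],[48,17],[50,0]]
[[1,13],[7,17],[8,13],[14,0],[44,13],[48,17],[50,0]]
[[1,13],[7,17],[8,13],[14,0],[44,13],[48,17],[50,0]]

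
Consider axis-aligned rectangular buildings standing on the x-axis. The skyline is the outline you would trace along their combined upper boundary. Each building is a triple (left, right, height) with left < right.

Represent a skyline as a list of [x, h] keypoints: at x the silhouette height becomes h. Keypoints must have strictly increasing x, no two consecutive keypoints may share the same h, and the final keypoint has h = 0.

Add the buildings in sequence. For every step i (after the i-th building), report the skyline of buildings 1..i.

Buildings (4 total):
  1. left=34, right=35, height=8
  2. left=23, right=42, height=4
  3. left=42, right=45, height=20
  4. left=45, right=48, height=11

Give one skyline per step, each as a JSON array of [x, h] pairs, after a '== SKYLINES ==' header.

== SKYLINES ==
[[34,8],[35,0]]
[[23,4],[34,8],[35,4],[42,0]]
[[23,4],[34,8],[35,4],[42,20],[45,0]]
[[23,4],[34,8],[35,4],[42,20],[45,11],[48,0]]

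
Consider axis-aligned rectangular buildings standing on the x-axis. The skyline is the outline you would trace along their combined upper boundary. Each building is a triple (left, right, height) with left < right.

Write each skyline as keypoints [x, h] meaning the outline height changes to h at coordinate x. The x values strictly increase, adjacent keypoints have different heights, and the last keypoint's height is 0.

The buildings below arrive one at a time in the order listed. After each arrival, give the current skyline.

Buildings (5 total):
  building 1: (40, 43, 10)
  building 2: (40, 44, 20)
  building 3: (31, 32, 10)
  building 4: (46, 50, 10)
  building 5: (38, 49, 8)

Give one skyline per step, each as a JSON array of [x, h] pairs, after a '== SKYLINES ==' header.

== SKYLINES ==
[[40,10],[43,0]]
[[40,20],[44,0]]
[[31,10],[32,0],[40,20],[44,0]]
[[31,10],[32,0],[40,20],[44,0],[46,10],[50,0]]
[[31,10],[32,0],[38,8],[40,20],[44,8],[46,10],[50,0]]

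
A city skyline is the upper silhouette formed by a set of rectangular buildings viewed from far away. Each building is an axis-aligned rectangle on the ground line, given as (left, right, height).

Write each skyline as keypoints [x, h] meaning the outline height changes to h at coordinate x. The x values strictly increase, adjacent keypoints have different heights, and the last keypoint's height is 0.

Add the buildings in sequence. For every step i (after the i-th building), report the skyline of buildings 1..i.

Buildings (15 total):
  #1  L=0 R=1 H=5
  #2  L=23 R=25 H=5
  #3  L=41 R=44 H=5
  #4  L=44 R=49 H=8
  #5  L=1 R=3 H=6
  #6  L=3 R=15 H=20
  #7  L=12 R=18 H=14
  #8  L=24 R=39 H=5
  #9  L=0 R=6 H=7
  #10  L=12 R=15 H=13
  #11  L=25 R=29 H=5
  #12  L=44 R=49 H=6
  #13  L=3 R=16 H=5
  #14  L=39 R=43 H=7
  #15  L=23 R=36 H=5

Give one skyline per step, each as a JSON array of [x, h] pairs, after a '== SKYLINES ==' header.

== SKYLINES ==
[[0,5],[1,0]]
[[0,5],[1,0],[23,5],[25,0]]
[[0,5],[1,0],[23,5],[25,0],[41,5],[44,0]]
[[0,5],[1,0],[23,5],[25,0],[41,5],[44,8],[49,0]]
[[0,5],[1,6],[3,0],[23,5],[25,0],[41,5],[44,8],[49,0]]
[[0,5],[1,6],[3,20],[15,0],[23,5],[25,0],[41,5],[44,8],[49,0]]
[[0,5],[1,6],[3,20],[15,14],[18,0],[23,5],[25,0],[41,5],[44,8],[49,0]]
[[0,5],[1,6],[3,20],[15,14],[18,0],[23,5],[39,0],[41,5],[44,8],[49,0]]
[[0,7],[3,20],[15,14],[18,0],[23,5],[39,0],[41,5],[44,8],[49,0]]
[[0,7],[3,20],[15,14],[18,0],[23,5],[39,0],[41,5],[44,8],[49,0]]
[[0,7],[3,20],[15,14],[18,0],[23,5],[39,0],[41,5],[44,8],[49,0]]
[[0,7],[3,20],[15,14],[18,0],[23,5],[39,0],[41,5],[44,8],[49,0]]
[[0,7],[3,20],[15,14],[18,0],[23,5],[39,0],[41,5],[44,8],[49,0]]
[[0,7],[3,20],[15,14],[18,0],[23,5],[39,7],[43,5],[44,8],[49,0]]
[[0,7],[3,20],[15,14],[18,0],[23,5],[39,7],[43,5],[44,8],[49,0]]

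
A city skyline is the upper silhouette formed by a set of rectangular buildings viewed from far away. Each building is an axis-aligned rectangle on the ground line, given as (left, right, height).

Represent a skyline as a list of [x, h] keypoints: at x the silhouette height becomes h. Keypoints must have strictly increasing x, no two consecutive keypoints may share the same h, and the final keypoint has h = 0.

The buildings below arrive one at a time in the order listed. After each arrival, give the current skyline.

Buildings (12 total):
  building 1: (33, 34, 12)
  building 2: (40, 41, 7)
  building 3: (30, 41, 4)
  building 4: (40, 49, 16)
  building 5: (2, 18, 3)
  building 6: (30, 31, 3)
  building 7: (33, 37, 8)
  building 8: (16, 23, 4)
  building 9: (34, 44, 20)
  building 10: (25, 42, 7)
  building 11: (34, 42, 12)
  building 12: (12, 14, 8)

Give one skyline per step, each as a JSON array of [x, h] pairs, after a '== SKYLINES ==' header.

== SKYLINES ==
[[33,12],[34,0]]
[[33,12],[34,0],[40,7],[41,0]]
[[30,4],[33,12],[34,4],[40,7],[41,0]]
[[30,4],[33,12],[34,4],[40,16],[49,0]]
[[2,3],[18,0],[30,4],[33,12],[34,4],[40,16],[49,0]]
[[2,3],[18,0],[30,4],[33,12],[34,4],[40,16],[49,0]]
[[2,3],[18,0],[30,4],[33,12],[34,8],[37,4],[40,16],[49,0]]
[[2,3],[16,4],[23,0],[30,4],[33,12],[34,8],[37,4],[40,16],[49,0]]
[[2,3],[16,4],[23,0],[30,4],[33,12],[34,20],[44,16],[49,0]]
[[2,3],[16,4],[23,0],[25,7],[33,12],[34,20],[44,16],[49,0]]
[[2,3],[16,4],[23,0],[25,7],[33,12],[34,20],[44,16],[49,0]]
[[2,3],[12,8],[14,3],[16,4],[23,0],[25,7],[33,12],[34,20],[44,16],[49,0]]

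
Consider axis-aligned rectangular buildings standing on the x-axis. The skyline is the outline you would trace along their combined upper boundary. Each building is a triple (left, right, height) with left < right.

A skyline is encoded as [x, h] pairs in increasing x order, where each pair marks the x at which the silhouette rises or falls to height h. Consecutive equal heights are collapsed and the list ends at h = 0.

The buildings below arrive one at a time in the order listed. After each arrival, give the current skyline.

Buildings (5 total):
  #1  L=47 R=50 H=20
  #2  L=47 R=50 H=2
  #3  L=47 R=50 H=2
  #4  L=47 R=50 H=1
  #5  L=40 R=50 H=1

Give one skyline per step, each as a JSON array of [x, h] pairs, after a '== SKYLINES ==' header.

== SKYLINES ==
[[47,20],[50,0]]
[[47,20],[50,0]]
[[47,20],[50,0]]
[[47,20],[50,0]]
[[40,1],[47,20],[50,0]]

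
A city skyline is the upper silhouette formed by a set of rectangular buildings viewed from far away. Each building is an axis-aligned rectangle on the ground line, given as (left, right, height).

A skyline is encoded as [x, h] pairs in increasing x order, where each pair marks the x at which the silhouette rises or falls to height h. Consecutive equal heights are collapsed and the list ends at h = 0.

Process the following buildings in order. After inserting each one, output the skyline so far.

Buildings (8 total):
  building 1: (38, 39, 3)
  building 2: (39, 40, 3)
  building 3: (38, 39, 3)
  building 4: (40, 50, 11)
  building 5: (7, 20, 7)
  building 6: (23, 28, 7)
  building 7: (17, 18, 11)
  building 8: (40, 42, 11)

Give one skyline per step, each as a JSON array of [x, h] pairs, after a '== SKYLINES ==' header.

== SKYLINES ==
[[38,3],[39,0]]
[[38,3],[40,0]]
[[38,3],[40,0]]
[[38,3],[40,11],[50,0]]
[[7,7],[20,0],[38,3],[40,11],[50,0]]
[[7,7],[20,0],[23,7],[28,0],[38,3],[40,11],[50,0]]
[[7,7],[17,11],[18,7],[20,0],[23,7],[28,0],[38,3],[40,11],[50,0]]
[[7,7],[17,11],[18,7],[20,0],[23,7],[28,0],[38,3],[40,11],[50,0]]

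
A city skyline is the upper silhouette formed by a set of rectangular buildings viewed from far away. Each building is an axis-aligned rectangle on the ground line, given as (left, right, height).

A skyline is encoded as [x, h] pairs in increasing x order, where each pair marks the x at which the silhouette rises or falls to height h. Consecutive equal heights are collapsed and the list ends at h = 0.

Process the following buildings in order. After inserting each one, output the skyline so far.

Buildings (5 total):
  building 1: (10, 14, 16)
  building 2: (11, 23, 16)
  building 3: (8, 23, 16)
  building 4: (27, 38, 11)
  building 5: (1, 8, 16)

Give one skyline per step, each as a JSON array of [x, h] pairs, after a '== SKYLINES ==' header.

== SKYLINES ==
[[10,16],[14,0]]
[[10,16],[23,0]]
[[8,16],[23,0]]
[[8,16],[23,0],[27,11],[38,0]]
[[1,16],[23,0],[27,11],[38,0]]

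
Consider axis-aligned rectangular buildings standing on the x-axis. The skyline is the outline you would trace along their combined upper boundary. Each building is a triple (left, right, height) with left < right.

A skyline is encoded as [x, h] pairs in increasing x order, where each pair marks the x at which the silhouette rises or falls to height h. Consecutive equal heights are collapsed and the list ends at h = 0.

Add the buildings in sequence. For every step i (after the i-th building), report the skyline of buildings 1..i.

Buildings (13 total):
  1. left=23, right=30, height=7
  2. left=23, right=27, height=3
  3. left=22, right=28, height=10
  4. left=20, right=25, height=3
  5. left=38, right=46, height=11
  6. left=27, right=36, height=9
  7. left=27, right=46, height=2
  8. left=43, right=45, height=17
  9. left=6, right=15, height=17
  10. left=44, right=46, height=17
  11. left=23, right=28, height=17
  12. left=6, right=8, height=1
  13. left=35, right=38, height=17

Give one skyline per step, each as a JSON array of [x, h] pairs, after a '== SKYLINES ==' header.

== SKYLINES ==
[[23,7],[30,0]]
[[23,7],[30,0]]
[[22,10],[28,7],[30,0]]
[[20,3],[22,10],[28,7],[30,0]]
[[20,3],[22,10],[28,7],[30,0],[38,11],[46,0]]
[[20,3],[22,10],[28,9],[36,0],[38,11],[46,0]]
[[20,3],[22,10],[28,9],[36,2],[38,11],[46,0]]
[[20,3],[22,10],[28,9],[36,2],[38,11],[43,17],[45,11],[46,0]]
[[6,17],[15,0],[20,3],[22,10],[28,9],[36,2],[38,11],[43,17],[45,11],[46,0]]
[[6,17],[15,0],[20,3],[22,10],[28,9],[36,2],[38,11],[43,17],[46,0]]
[[6,17],[15,0],[20,3],[22,10],[23,17],[28,9],[36,2],[38,11],[43,17],[46,0]]
[[6,17],[15,0],[20,3],[22,10],[23,17],[28,9],[36,2],[38,11],[43,17],[46,0]]
[[6,17],[15,0],[20,3],[22,10],[23,17],[28,9],[35,17],[38,11],[43,17],[46,0]]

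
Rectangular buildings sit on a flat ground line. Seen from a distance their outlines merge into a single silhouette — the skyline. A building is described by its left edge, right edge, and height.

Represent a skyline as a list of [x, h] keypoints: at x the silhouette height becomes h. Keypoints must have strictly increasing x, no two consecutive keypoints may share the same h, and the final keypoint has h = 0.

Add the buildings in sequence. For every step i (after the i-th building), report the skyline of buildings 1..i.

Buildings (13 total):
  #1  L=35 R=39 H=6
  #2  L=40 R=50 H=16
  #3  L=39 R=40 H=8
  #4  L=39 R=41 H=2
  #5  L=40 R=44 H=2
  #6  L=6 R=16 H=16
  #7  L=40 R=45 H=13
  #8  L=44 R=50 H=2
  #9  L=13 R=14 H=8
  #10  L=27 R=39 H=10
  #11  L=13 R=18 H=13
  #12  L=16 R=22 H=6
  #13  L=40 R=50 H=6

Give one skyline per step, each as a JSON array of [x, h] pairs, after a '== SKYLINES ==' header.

== SKYLINES ==
[[35,6],[39,0]]
[[35,6],[39,0],[40,16],[50,0]]
[[35,6],[39,8],[40,16],[50,0]]
[[35,6],[39,8],[40,16],[50,0]]
[[35,6],[39,8],[40,16],[50,0]]
[[6,16],[16,0],[35,6],[39,8],[40,16],[50,0]]
[[6,16],[16,0],[35,6],[39,8],[40,16],[50,0]]
[[6,16],[16,0],[35,6],[39,8],[40,16],[50,0]]
[[6,16],[16,0],[35,6],[39,8],[40,16],[50,0]]
[[6,16],[16,0],[27,10],[39,8],[40,16],[50,0]]
[[6,16],[16,13],[18,0],[27,10],[39,8],[40,16],[50,0]]
[[6,16],[16,13],[18,6],[22,0],[27,10],[39,8],[40,16],[50,0]]
[[6,16],[16,13],[18,6],[22,0],[27,10],[39,8],[40,16],[50,0]]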